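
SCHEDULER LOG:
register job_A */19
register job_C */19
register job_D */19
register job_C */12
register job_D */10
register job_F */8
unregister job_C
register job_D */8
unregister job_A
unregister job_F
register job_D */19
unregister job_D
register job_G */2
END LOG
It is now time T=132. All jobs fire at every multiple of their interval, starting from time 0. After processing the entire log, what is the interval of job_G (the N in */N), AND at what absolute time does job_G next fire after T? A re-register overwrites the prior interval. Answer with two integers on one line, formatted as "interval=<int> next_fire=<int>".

Answer: interval=2 next_fire=134

Derivation:
Op 1: register job_A */19 -> active={job_A:*/19}
Op 2: register job_C */19 -> active={job_A:*/19, job_C:*/19}
Op 3: register job_D */19 -> active={job_A:*/19, job_C:*/19, job_D:*/19}
Op 4: register job_C */12 -> active={job_A:*/19, job_C:*/12, job_D:*/19}
Op 5: register job_D */10 -> active={job_A:*/19, job_C:*/12, job_D:*/10}
Op 6: register job_F */8 -> active={job_A:*/19, job_C:*/12, job_D:*/10, job_F:*/8}
Op 7: unregister job_C -> active={job_A:*/19, job_D:*/10, job_F:*/8}
Op 8: register job_D */8 -> active={job_A:*/19, job_D:*/8, job_F:*/8}
Op 9: unregister job_A -> active={job_D:*/8, job_F:*/8}
Op 10: unregister job_F -> active={job_D:*/8}
Op 11: register job_D */19 -> active={job_D:*/19}
Op 12: unregister job_D -> active={}
Op 13: register job_G */2 -> active={job_G:*/2}
Final interval of job_G = 2
Next fire of job_G after T=132: (132//2+1)*2 = 134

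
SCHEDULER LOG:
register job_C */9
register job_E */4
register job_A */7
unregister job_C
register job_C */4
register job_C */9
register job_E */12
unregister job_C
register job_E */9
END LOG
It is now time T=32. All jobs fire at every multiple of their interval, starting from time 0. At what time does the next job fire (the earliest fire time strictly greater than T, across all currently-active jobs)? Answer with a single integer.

Answer: 35

Derivation:
Op 1: register job_C */9 -> active={job_C:*/9}
Op 2: register job_E */4 -> active={job_C:*/9, job_E:*/4}
Op 3: register job_A */7 -> active={job_A:*/7, job_C:*/9, job_E:*/4}
Op 4: unregister job_C -> active={job_A:*/7, job_E:*/4}
Op 5: register job_C */4 -> active={job_A:*/7, job_C:*/4, job_E:*/4}
Op 6: register job_C */9 -> active={job_A:*/7, job_C:*/9, job_E:*/4}
Op 7: register job_E */12 -> active={job_A:*/7, job_C:*/9, job_E:*/12}
Op 8: unregister job_C -> active={job_A:*/7, job_E:*/12}
Op 9: register job_E */9 -> active={job_A:*/7, job_E:*/9}
  job_A: interval 7, next fire after T=32 is 35
  job_E: interval 9, next fire after T=32 is 36
Earliest fire time = 35 (job job_A)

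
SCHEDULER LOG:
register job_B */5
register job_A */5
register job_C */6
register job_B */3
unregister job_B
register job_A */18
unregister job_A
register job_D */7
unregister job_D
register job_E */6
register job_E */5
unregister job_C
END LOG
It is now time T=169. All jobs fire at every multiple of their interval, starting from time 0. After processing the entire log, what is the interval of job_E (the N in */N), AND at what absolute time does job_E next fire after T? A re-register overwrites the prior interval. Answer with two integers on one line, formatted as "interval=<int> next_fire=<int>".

Answer: interval=5 next_fire=170

Derivation:
Op 1: register job_B */5 -> active={job_B:*/5}
Op 2: register job_A */5 -> active={job_A:*/5, job_B:*/5}
Op 3: register job_C */6 -> active={job_A:*/5, job_B:*/5, job_C:*/6}
Op 4: register job_B */3 -> active={job_A:*/5, job_B:*/3, job_C:*/6}
Op 5: unregister job_B -> active={job_A:*/5, job_C:*/6}
Op 6: register job_A */18 -> active={job_A:*/18, job_C:*/6}
Op 7: unregister job_A -> active={job_C:*/6}
Op 8: register job_D */7 -> active={job_C:*/6, job_D:*/7}
Op 9: unregister job_D -> active={job_C:*/6}
Op 10: register job_E */6 -> active={job_C:*/6, job_E:*/6}
Op 11: register job_E */5 -> active={job_C:*/6, job_E:*/5}
Op 12: unregister job_C -> active={job_E:*/5}
Final interval of job_E = 5
Next fire of job_E after T=169: (169//5+1)*5 = 170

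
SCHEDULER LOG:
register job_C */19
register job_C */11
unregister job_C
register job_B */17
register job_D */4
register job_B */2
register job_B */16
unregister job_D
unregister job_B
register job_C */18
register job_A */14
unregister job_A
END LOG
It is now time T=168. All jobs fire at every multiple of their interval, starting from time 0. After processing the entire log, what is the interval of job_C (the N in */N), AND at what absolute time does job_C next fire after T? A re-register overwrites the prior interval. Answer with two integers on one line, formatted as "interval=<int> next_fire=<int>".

Op 1: register job_C */19 -> active={job_C:*/19}
Op 2: register job_C */11 -> active={job_C:*/11}
Op 3: unregister job_C -> active={}
Op 4: register job_B */17 -> active={job_B:*/17}
Op 5: register job_D */4 -> active={job_B:*/17, job_D:*/4}
Op 6: register job_B */2 -> active={job_B:*/2, job_D:*/4}
Op 7: register job_B */16 -> active={job_B:*/16, job_D:*/4}
Op 8: unregister job_D -> active={job_B:*/16}
Op 9: unregister job_B -> active={}
Op 10: register job_C */18 -> active={job_C:*/18}
Op 11: register job_A */14 -> active={job_A:*/14, job_C:*/18}
Op 12: unregister job_A -> active={job_C:*/18}
Final interval of job_C = 18
Next fire of job_C after T=168: (168//18+1)*18 = 180

Answer: interval=18 next_fire=180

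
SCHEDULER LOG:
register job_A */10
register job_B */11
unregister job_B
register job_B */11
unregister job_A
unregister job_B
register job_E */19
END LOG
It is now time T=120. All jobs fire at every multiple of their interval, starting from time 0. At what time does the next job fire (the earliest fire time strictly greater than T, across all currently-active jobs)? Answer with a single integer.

Op 1: register job_A */10 -> active={job_A:*/10}
Op 2: register job_B */11 -> active={job_A:*/10, job_B:*/11}
Op 3: unregister job_B -> active={job_A:*/10}
Op 4: register job_B */11 -> active={job_A:*/10, job_B:*/11}
Op 5: unregister job_A -> active={job_B:*/11}
Op 6: unregister job_B -> active={}
Op 7: register job_E */19 -> active={job_E:*/19}
  job_E: interval 19, next fire after T=120 is 133
Earliest fire time = 133 (job job_E)

Answer: 133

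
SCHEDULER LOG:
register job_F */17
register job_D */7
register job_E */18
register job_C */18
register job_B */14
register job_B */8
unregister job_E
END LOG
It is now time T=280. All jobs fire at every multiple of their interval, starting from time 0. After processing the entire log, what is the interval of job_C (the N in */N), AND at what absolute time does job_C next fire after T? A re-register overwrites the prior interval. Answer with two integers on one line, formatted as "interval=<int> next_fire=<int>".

Op 1: register job_F */17 -> active={job_F:*/17}
Op 2: register job_D */7 -> active={job_D:*/7, job_F:*/17}
Op 3: register job_E */18 -> active={job_D:*/7, job_E:*/18, job_F:*/17}
Op 4: register job_C */18 -> active={job_C:*/18, job_D:*/7, job_E:*/18, job_F:*/17}
Op 5: register job_B */14 -> active={job_B:*/14, job_C:*/18, job_D:*/7, job_E:*/18, job_F:*/17}
Op 6: register job_B */8 -> active={job_B:*/8, job_C:*/18, job_D:*/7, job_E:*/18, job_F:*/17}
Op 7: unregister job_E -> active={job_B:*/8, job_C:*/18, job_D:*/7, job_F:*/17}
Final interval of job_C = 18
Next fire of job_C after T=280: (280//18+1)*18 = 288

Answer: interval=18 next_fire=288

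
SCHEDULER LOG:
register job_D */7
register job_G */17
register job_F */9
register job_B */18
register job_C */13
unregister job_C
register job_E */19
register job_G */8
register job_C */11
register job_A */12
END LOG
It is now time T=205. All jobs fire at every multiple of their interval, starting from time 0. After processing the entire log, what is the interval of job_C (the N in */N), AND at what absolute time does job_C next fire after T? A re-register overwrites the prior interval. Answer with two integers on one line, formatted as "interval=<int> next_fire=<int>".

Op 1: register job_D */7 -> active={job_D:*/7}
Op 2: register job_G */17 -> active={job_D:*/7, job_G:*/17}
Op 3: register job_F */9 -> active={job_D:*/7, job_F:*/9, job_G:*/17}
Op 4: register job_B */18 -> active={job_B:*/18, job_D:*/7, job_F:*/9, job_G:*/17}
Op 5: register job_C */13 -> active={job_B:*/18, job_C:*/13, job_D:*/7, job_F:*/9, job_G:*/17}
Op 6: unregister job_C -> active={job_B:*/18, job_D:*/7, job_F:*/9, job_G:*/17}
Op 7: register job_E */19 -> active={job_B:*/18, job_D:*/7, job_E:*/19, job_F:*/9, job_G:*/17}
Op 8: register job_G */8 -> active={job_B:*/18, job_D:*/7, job_E:*/19, job_F:*/9, job_G:*/8}
Op 9: register job_C */11 -> active={job_B:*/18, job_C:*/11, job_D:*/7, job_E:*/19, job_F:*/9, job_G:*/8}
Op 10: register job_A */12 -> active={job_A:*/12, job_B:*/18, job_C:*/11, job_D:*/7, job_E:*/19, job_F:*/9, job_G:*/8}
Final interval of job_C = 11
Next fire of job_C after T=205: (205//11+1)*11 = 209

Answer: interval=11 next_fire=209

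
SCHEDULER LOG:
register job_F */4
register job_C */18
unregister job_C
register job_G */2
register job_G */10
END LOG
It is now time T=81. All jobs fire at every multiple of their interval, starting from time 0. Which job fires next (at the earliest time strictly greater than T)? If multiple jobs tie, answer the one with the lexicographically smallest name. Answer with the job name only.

Answer: job_F

Derivation:
Op 1: register job_F */4 -> active={job_F:*/4}
Op 2: register job_C */18 -> active={job_C:*/18, job_F:*/4}
Op 3: unregister job_C -> active={job_F:*/4}
Op 4: register job_G */2 -> active={job_F:*/4, job_G:*/2}
Op 5: register job_G */10 -> active={job_F:*/4, job_G:*/10}
  job_F: interval 4, next fire after T=81 is 84
  job_G: interval 10, next fire after T=81 is 90
Earliest = 84, winner (lex tiebreak) = job_F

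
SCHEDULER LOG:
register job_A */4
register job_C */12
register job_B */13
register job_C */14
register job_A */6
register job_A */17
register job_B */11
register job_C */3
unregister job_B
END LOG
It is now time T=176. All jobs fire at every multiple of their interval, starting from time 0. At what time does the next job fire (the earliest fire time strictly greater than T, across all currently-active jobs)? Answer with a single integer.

Op 1: register job_A */4 -> active={job_A:*/4}
Op 2: register job_C */12 -> active={job_A:*/4, job_C:*/12}
Op 3: register job_B */13 -> active={job_A:*/4, job_B:*/13, job_C:*/12}
Op 4: register job_C */14 -> active={job_A:*/4, job_B:*/13, job_C:*/14}
Op 5: register job_A */6 -> active={job_A:*/6, job_B:*/13, job_C:*/14}
Op 6: register job_A */17 -> active={job_A:*/17, job_B:*/13, job_C:*/14}
Op 7: register job_B */11 -> active={job_A:*/17, job_B:*/11, job_C:*/14}
Op 8: register job_C */3 -> active={job_A:*/17, job_B:*/11, job_C:*/3}
Op 9: unregister job_B -> active={job_A:*/17, job_C:*/3}
  job_A: interval 17, next fire after T=176 is 187
  job_C: interval 3, next fire after T=176 is 177
Earliest fire time = 177 (job job_C)

Answer: 177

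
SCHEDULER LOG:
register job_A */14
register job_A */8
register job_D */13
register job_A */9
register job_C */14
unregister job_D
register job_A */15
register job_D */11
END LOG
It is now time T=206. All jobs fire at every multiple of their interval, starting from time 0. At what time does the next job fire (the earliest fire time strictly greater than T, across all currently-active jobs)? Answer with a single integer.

Op 1: register job_A */14 -> active={job_A:*/14}
Op 2: register job_A */8 -> active={job_A:*/8}
Op 3: register job_D */13 -> active={job_A:*/8, job_D:*/13}
Op 4: register job_A */9 -> active={job_A:*/9, job_D:*/13}
Op 5: register job_C */14 -> active={job_A:*/9, job_C:*/14, job_D:*/13}
Op 6: unregister job_D -> active={job_A:*/9, job_C:*/14}
Op 7: register job_A */15 -> active={job_A:*/15, job_C:*/14}
Op 8: register job_D */11 -> active={job_A:*/15, job_C:*/14, job_D:*/11}
  job_A: interval 15, next fire after T=206 is 210
  job_C: interval 14, next fire after T=206 is 210
  job_D: interval 11, next fire after T=206 is 209
Earliest fire time = 209 (job job_D)

Answer: 209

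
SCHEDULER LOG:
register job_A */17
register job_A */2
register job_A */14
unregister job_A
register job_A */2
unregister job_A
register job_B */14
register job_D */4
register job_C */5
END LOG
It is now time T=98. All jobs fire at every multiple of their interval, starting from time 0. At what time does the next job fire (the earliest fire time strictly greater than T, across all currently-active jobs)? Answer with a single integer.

Answer: 100

Derivation:
Op 1: register job_A */17 -> active={job_A:*/17}
Op 2: register job_A */2 -> active={job_A:*/2}
Op 3: register job_A */14 -> active={job_A:*/14}
Op 4: unregister job_A -> active={}
Op 5: register job_A */2 -> active={job_A:*/2}
Op 6: unregister job_A -> active={}
Op 7: register job_B */14 -> active={job_B:*/14}
Op 8: register job_D */4 -> active={job_B:*/14, job_D:*/4}
Op 9: register job_C */5 -> active={job_B:*/14, job_C:*/5, job_D:*/4}
  job_B: interval 14, next fire after T=98 is 112
  job_C: interval 5, next fire after T=98 is 100
  job_D: interval 4, next fire after T=98 is 100
Earliest fire time = 100 (job job_C)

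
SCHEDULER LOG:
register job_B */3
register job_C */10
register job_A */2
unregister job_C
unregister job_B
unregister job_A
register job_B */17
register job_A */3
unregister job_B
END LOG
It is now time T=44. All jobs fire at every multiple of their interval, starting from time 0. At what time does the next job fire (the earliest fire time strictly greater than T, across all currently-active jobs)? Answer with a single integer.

Answer: 45

Derivation:
Op 1: register job_B */3 -> active={job_B:*/3}
Op 2: register job_C */10 -> active={job_B:*/3, job_C:*/10}
Op 3: register job_A */2 -> active={job_A:*/2, job_B:*/3, job_C:*/10}
Op 4: unregister job_C -> active={job_A:*/2, job_B:*/3}
Op 5: unregister job_B -> active={job_A:*/2}
Op 6: unregister job_A -> active={}
Op 7: register job_B */17 -> active={job_B:*/17}
Op 8: register job_A */3 -> active={job_A:*/3, job_B:*/17}
Op 9: unregister job_B -> active={job_A:*/3}
  job_A: interval 3, next fire after T=44 is 45
Earliest fire time = 45 (job job_A)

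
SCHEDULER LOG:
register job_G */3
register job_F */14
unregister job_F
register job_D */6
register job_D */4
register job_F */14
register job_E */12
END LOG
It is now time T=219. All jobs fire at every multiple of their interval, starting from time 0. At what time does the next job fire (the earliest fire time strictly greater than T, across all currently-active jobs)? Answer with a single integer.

Answer: 220

Derivation:
Op 1: register job_G */3 -> active={job_G:*/3}
Op 2: register job_F */14 -> active={job_F:*/14, job_G:*/3}
Op 3: unregister job_F -> active={job_G:*/3}
Op 4: register job_D */6 -> active={job_D:*/6, job_G:*/3}
Op 5: register job_D */4 -> active={job_D:*/4, job_G:*/3}
Op 6: register job_F */14 -> active={job_D:*/4, job_F:*/14, job_G:*/3}
Op 7: register job_E */12 -> active={job_D:*/4, job_E:*/12, job_F:*/14, job_G:*/3}
  job_D: interval 4, next fire after T=219 is 220
  job_E: interval 12, next fire after T=219 is 228
  job_F: interval 14, next fire after T=219 is 224
  job_G: interval 3, next fire after T=219 is 222
Earliest fire time = 220 (job job_D)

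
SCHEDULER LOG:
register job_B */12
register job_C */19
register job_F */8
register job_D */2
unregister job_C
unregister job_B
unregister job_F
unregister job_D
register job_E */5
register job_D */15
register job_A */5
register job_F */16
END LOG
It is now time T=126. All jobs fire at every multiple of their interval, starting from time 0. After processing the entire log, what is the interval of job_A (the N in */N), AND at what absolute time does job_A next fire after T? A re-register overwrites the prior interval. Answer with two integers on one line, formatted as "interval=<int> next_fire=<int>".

Op 1: register job_B */12 -> active={job_B:*/12}
Op 2: register job_C */19 -> active={job_B:*/12, job_C:*/19}
Op 3: register job_F */8 -> active={job_B:*/12, job_C:*/19, job_F:*/8}
Op 4: register job_D */2 -> active={job_B:*/12, job_C:*/19, job_D:*/2, job_F:*/8}
Op 5: unregister job_C -> active={job_B:*/12, job_D:*/2, job_F:*/8}
Op 6: unregister job_B -> active={job_D:*/2, job_F:*/8}
Op 7: unregister job_F -> active={job_D:*/2}
Op 8: unregister job_D -> active={}
Op 9: register job_E */5 -> active={job_E:*/5}
Op 10: register job_D */15 -> active={job_D:*/15, job_E:*/5}
Op 11: register job_A */5 -> active={job_A:*/5, job_D:*/15, job_E:*/5}
Op 12: register job_F */16 -> active={job_A:*/5, job_D:*/15, job_E:*/5, job_F:*/16}
Final interval of job_A = 5
Next fire of job_A after T=126: (126//5+1)*5 = 130

Answer: interval=5 next_fire=130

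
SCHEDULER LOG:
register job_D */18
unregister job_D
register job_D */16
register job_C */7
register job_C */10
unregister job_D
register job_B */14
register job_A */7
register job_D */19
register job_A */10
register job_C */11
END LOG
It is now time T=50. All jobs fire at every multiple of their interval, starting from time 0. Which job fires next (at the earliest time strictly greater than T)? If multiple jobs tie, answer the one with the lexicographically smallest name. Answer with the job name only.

Answer: job_C

Derivation:
Op 1: register job_D */18 -> active={job_D:*/18}
Op 2: unregister job_D -> active={}
Op 3: register job_D */16 -> active={job_D:*/16}
Op 4: register job_C */7 -> active={job_C:*/7, job_D:*/16}
Op 5: register job_C */10 -> active={job_C:*/10, job_D:*/16}
Op 6: unregister job_D -> active={job_C:*/10}
Op 7: register job_B */14 -> active={job_B:*/14, job_C:*/10}
Op 8: register job_A */7 -> active={job_A:*/7, job_B:*/14, job_C:*/10}
Op 9: register job_D */19 -> active={job_A:*/7, job_B:*/14, job_C:*/10, job_D:*/19}
Op 10: register job_A */10 -> active={job_A:*/10, job_B:*/14, job_C:*/10, job_D:*/19}
Op 11: register job_C */11 -> active={job_A:*/10, job_B:*/14, job_C:*/11, job_D:*/19}
  job_A: interval 10, next fire after T=50 is 60
  job_B: interval 14, next fire after T=50 is 56
  job_C: interval 11, next fire after T=50 is 55
  job_D: interval 19, next fire after T=50 is 57
Earliest = 55, winner (lex tiebreak) = job_C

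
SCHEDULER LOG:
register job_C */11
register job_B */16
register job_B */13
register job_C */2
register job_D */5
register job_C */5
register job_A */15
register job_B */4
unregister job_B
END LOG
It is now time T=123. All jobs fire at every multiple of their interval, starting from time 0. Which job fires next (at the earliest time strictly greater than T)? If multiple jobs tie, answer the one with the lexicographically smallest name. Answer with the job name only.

Answer: job_C

Derivation:
Op 1: register job_C */11 -> active={job_C:*/11}
Op 2: register job_B */16 -> active={job_B:*/16, job_C:*/11}
Op 3: register job_B */13 -> active={job_B:*/13, job_C:*/11}
Op 4: register job_C */2 -> active={job_B:*/13, job_C:*/2}
Op 5: register job_D */5 -> active={job_B:*/13, job_C:*/2, job_D:*/5}
Op 6: register job_C */5 -> active={job_B:*/13, job_C:*/5, job_D:*/5}
Op 7: register job_A */15 -> active={job_A:*/15, job_B:*/13, job_C:*/5, job_D:*/5}
Op 8: register job_B */4 -> active={job_A:*/15, job_B:*/4, job_C:*/5, job_D:*/5}
Op 9: unregister job_B -> active={job_A:*/15, job_C:*/5, job_D:*/5}
  job_A: interval 15, next fire after T=123 is 135
  job_C: interval 5, next fire after T=123 is 125
  job_D: interval 5, next fire after T=123 is 125
Earliest = 125, winner (lex tiebreak) = job_C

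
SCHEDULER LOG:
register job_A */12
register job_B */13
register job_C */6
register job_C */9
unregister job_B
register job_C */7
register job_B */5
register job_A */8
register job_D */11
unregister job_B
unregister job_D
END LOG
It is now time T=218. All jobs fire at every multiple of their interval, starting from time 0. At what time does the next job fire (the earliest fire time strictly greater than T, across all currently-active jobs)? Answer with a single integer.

Answer: 224

Derivation:
Op 1: register job_A */12 -> active={job_A:*/12}
Op 2: register job_B */13 -> active={job_A:*/12, job_B:*/13}
Op 3: register job_C */6 -> active={job_A:*/12, job_B:*/13, job_C:*/6}
Op 4: register job_C */9 -> active={job_A:*/12, job_B:*/13, job_C:*/9}
Op 5: unregister job_B -> active={job_A:*/12, job_C:*/9}
Op 6: register job_C */7 -> active={job_A:*/12, job_C:*/7}
Op 7: register job_B */5 -> active={job_A:*/12, job_B:*/5, job_C:*/7}
Op 8: register job_A */8 -> active={job_A:*/8, job_B:*/5, job_C:*/7}
Op 9: register job_D */11 -> active={job_A:*/8, job_B:*/5, job_C:*/7, job_D:*/11}
Op 10: unregister job_B -> active={job_A:*/8, job_C:*/7, job_D:*/11}
Op 11: unregister job_D -> active={job_A:*/8, job_C:*/7}
  job_A: interval 8, next fire after T=218 is 224
  job_C: interval 7, next fire after T=218 is 224
Earliest fire time = 224 (job job_A)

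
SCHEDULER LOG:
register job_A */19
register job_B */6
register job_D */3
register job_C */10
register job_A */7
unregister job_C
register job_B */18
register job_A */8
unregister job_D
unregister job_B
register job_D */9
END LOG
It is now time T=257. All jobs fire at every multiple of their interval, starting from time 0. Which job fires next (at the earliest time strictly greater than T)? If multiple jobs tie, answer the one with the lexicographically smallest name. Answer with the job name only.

Answer: job_D

Derivation:
Op 1: register job_A */19 -> active={job_A:*/19}
Op 2: register job_B */6 -> active={job_A:*/19, job_B:*/6}
Op 3: register job_D */3 -> active={job_A:*/19, job_B:*/6, job_D:*/3}
Op 4: register job_C */10 -> active={job_A:*/19, job_B:*/6, job_C:*/10, job_D:*/3}
Op 5: register job_A */7 -> active={job_A:*/7, job_B:*/6, job_C:*/10, job_D:*/3}
Op 6: unregister job_C -> active={job_A:*/7, job_B:*/6, job_D:*/3}
Op 7: register job_B */18 -> active={job_A:*/7, job_B:*/18, job_D:*/3}
Op 8: register job_A */8 -> active={job_A:*/8, job_B:*/18, job_D:*/3}
Op 9: unregister job_D -> active={job_A:*/8, job_B:*/18}
Op 10: unregister job_B -> active={job_A:*/8}
Op 11: register job_D */9 -> active={job_A:*/8, job_D:*/9}
  job_A: interval 8, next fire after T=257 is 264
  job_D: interval 9, next fire after T=257 is 261
Earliest = 261, winner (lex tiebreak) = job_D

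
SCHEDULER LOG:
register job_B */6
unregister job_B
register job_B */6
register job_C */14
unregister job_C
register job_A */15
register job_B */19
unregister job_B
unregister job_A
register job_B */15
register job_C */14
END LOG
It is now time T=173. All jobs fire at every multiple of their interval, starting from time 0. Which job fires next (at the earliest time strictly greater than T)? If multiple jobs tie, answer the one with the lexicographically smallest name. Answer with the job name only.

Op 1: register job_B */6 -> active={job_B:*/6}
Op 2: unregister job_B -> active={}
Op 3: register job_B */6 -> active={job_B:*/6}
Op 4: register job_C */14 -> active={job_B:*/6, job_C:*/14}
Op 5: unregister job_C -> active={job_B:*/6}
Op 6: register job_A */15 -> active={job_A:*/15, job_B:*/6}
Op 7: register job_B */19 -> active={job_A:*/15, job_B:*/19}
Op 8: unregister job_B -> active={job_A:*/15}
Op 9: unregister job_A -> active={}
Op 10: register job_B */15 -> active={job_B:*/15}
Op 11: register job_C */14 -> active={job_B:*/15, job_C:*/14}
  job_B: interval 15, next fire after T=173 is 180
  job_C: interval 14, next fire after T=173 is 182
Earliest = 180, winner (lex tiebreak) = job_B

Answer: job_B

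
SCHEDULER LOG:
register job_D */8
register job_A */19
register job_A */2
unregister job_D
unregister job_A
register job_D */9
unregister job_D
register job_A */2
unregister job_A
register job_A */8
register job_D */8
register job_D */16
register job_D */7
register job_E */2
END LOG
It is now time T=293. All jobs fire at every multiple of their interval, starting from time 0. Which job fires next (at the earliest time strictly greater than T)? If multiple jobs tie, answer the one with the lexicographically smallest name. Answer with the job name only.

Answer: job_D

Derivation:
Op 1: register job_D */8 -> active={job_D:*/8}
Op 2: register job_A */19 -> active={job_A:*/19, job_D:*/8}
Op 3: register job_A */2 -> active={job_A:*/2, job_D:*/8}
Op 4: unregister job_D -> active={job_A:*/2}
Op 5: unregister job_A -> active={}
Op 6: register job_D */9 -> active={job_D:*/9}
Op 7: unregister job_D -> active={}
Op 8: register job_A */2 -> active={job_A:*/2}
Op 9: unregister job_A -> active={}
Op 10: register job_A */8 -> active={job_A:*/8}
Op 11: register job_D */8 -> active={job_A:*/8, job_D:*/8}
Op 12: register job_D */16 -> active={job_A:*/8, job_D:*/16}
Op 13: register job_D */7 -> active={job_A:*/8, job_D:*/7}
Op 14: register job_E */2 -> active={job_A:*/8, job_D:*/7, job_E:*/2}
  job_A: interval 8, next fire after T=293 is 296
  job_D: interval 7, next fire after T=293 is 294
  job_E: interval 2, next fire after T=293 is 294
Earliest = 294, winner (lex tiebreak) = job_D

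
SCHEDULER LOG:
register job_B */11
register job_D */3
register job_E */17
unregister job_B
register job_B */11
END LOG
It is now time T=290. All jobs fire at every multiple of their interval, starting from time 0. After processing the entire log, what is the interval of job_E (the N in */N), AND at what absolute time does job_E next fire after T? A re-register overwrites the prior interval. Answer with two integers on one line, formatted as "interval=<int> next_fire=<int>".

Answer: interval=17 next_fire=306

Derivation:
Op 1: register job_B */11 -> active={job_B:*/11}
Op 2: register job_D */3 -> active={job_B:*/11, job_D:*/3}
Op 3: register job_E */17 -> active={job_B:*/11, job_D:*/3, job_E:*/17}
Op 4: unregister job_B -> active={job_D:*/3, job_E:*/17}
Op 5: register job_B */11 -> active={job_B:*/11, job_D:*/3, job_E:*/17}
Final interval of job_E = 17
Next fire of job_E after T=290: (290//17+1)*17 = 306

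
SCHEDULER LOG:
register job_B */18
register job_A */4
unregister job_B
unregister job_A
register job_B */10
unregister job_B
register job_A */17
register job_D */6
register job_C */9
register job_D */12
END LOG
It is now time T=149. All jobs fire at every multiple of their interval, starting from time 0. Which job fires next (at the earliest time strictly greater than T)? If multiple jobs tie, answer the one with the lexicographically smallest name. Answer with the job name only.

Answer: job_A

Derivation:
Op 1: register job_B */18 -> active={job_B:*/18}
Op 2: register job_A */4 -> active={job_A:*/4, job_B:*/18}
Op 3: unregister job_B -> active={job_A:*/4}
Op 4: unregister job_A -> active={}
Op 5: register job_B */10 -> active={job_B:*/10}
Op 6: unregister job_B -> active={}
Op 7: register job_A */17 -> active={job_A:*/17}
Op 8: register job_D */6 -> active={job_A:*/17, job_D:*/6}
Op 9: register job_C */9 -> active={job_A:*/17, job_C:*/9, job_D:*/6}
Op 10: register job_D */12 -> active={job_A:*/17, job_C:*/9, job_D:*/12}
  job_A: interval 17, next fire after T=149 is 153
  job_C: interval 9, next fire after T=149 is 153
  job_D: interval 12, next fire after T=149 is 156
Earliest = 153, winner (lex tiebreak) = job_A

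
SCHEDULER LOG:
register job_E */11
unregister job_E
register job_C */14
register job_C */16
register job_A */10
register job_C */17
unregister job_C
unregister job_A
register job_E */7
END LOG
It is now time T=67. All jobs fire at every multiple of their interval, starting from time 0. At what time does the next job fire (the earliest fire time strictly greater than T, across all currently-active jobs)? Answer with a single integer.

Op 1: register job_E */11 -> active={job_E:*/11}
Op 2: unregister job_E -> active={}
Op 3: register job_C */14 -> active={job_C:*/14}
Op 4: register job_C */16 -> active={job_C:*/16}
Op 5: register job_A */10 -> active={job_A:*/10, job_C:*/16}
Op 6: register job_C */17 -> active={job_A:*/10, job_C:*/17}
Op 7: unregister job_C -> active={job_A:*/10}
Op 8: unregister job_A -> active={}
Op 9: register job_E */7 -> active={job_E:*/7}
  job_E: interval 7, next fire after T=67 is 70
Earliest fire time = 70 (job job_E)

Answer: 70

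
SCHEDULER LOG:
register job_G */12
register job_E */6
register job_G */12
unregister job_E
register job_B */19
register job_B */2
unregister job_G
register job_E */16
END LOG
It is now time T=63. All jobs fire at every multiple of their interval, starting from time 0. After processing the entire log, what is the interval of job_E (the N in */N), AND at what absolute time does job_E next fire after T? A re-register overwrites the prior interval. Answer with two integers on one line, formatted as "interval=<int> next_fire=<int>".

Op 1: register job_G */12 -> active={job_G:*/12}
Op 2: register job_E */6 -> active={job_E:*/6, job_G:*/12}
Op 3: register job_G */12 -> active={job_E:*/6, job_G:*/12}
Op 4: unregister job_E -> active={job_G:*/12}
Op 5: register job_B */19 -> active={job_B:*/19, job_G:*/12}
Op 6: register job_B */2 -> active={job_B:*/2, job_G:*/12}
Op 7: unregister job_G -> active={job_B:*/2}
Op 8: register job_E */16 -> active={job_B:*/2, job_E:*/16}
Final interval of job_E = 16
Next fire of job_E after T=63: (63//16+1)*16 = 64

Answer: interval=16 next_fire=64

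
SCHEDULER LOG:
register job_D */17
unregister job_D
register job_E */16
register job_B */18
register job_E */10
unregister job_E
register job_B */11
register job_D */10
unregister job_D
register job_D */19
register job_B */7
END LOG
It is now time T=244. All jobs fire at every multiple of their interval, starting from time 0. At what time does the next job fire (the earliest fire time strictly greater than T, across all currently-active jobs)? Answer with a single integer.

Answer: 245

Derivation:
Op 1: register job_D */17 -> active={job_D:*/17}
Op 2: unregister job_D -> active={}
Op 3: register job_E */16 -> active={job_E:*/16}
Op 4: register job_B */18 -> active={job_B:*/18, job_E:*/16}
Op 5: register job_E */10 -> active={job_B:*/18, job_E:*/10}
Op 6: unregister job_E -> active={job_B:*/18}
Op 7: register job_B */11 -> active={job_B:*/11}
Op 8: register job_D */10 -> active={job_B:*/11, job_D:*/10}
Op 9: unregister job_D -> active={job_B:*/11}
Op 10: register job_D */19 -> active={job_B:*/11, job_D:*/19}
Op 11: register job_B */7 -> active={job_B:*/7, job_D:*/19}
  job_B: interval 7, next fire after T=244 is 245
  job_D: interval 19, next fire after T=244 is 247
Earliest fire time = 245 (job job_B)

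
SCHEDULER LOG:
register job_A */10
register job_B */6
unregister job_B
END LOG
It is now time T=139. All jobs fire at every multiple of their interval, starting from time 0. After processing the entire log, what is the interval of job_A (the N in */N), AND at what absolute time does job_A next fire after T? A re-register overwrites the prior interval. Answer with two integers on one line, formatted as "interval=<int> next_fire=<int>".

Op 1: register job_A */10 -> active={job_A:*/10}
Op 2: register job_B */6 -> active={job_A:*/10, job_B:*/6}
Op 3: unregister job_B -> active={job_A:*/10}
Final interval of job_A = 10
Next fire of job_A after T=139: (139//10+1)*10 = 140

Answer: interval=10 next_fire=140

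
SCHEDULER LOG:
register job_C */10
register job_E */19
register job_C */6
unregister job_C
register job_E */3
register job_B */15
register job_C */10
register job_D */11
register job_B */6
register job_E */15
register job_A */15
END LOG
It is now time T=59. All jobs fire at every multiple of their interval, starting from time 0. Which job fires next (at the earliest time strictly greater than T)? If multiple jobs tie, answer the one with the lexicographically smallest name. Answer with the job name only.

Op 1: register job_C */10 -> active={job_C:*/10}
Op 2: register job_E */19 -> active={job_C:*/10, job_E:*/19}
Op 3: register job_C */6 -> active={job_C:*/6, job_E:*/19}
Op 4: unregister job_C -> active={job_E:*/19}
Op 5: register job_E */3 -> active={job_E:*/3}
Op 6: register job_B */15 -> active={job_B:*/15, job_E:*/3}
Op 7: register job_C */10 -> active={job_B:*/15, job_C:*/10, job_E:*/3}
Op 8: register job_D */11 -> active={job_B:*/15, job_C:*/10, job_D:*/11, job_E:*/3}
Op 9: register job_B */6 -> active={job_B:*/6, job_C:*/10, job_D:*/11, job_E:*/3}
Op 10: register job_E */15 -> active={job_B:*/6, job_C:*/10, job_D:*/11, job_E:*/15}
Op 11: register job_A */15 -> active={job_A:*/15, job_B:*/6, job_C:*/10, job_D:*/11, job_E:*/15}
  job_A: interval 15, next fire after T=59 is 60
  job_B: interval 6, next fire after T=59 is 60
  job_C: interval 10, next fire after T=59 is 60
  job_D: interval 11, next fire after T=59 is 66
  job_E: interval 15, next fire after T=59 is 60
Earliest = 60, winner (lex tiebreak) = job_A

Answer: job_A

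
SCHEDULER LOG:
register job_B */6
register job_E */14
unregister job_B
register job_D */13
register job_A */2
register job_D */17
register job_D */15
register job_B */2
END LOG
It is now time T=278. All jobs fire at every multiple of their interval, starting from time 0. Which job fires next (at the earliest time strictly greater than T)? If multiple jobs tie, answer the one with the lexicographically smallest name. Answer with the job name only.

Op 1: register job_B */6 -> active={job_B:*/6}
Op 2: register job_E */14 -> active={job_B:*/6, job_E:*/14}
Op 3: unregister job_B -> active={job_E:*/14}
Op 4: register job_D */13 -> active={job_D:*/13, job_E:*/14}
Op 5: register job_A */2 -> active={job_A:*/2, job_D:*/13, job_E:*/14}
Op 6: register job_D */17 -> active={job_A:*/2, job_D:*/17, job_E:*/14}
Op 7: register job_D */15 -> active={job_A:*/2, job_D:*/15, job_E:*/14}
Op 8: register job_B */2 -> active={job_A:*/2, job_B:*/2, job_D:*/15, job_E:*/14}
  job_A: interval 2, next fire after T=278 is 280
  job_B: interval 2, next fire after T=278 is 280
  job_D: interval 15, next fire after T=278 is 285
  job_E: interval 14, next fire after T=278 is 280
Earliest = 280, winner (lex tiebreak) = job_A

Answer: job_A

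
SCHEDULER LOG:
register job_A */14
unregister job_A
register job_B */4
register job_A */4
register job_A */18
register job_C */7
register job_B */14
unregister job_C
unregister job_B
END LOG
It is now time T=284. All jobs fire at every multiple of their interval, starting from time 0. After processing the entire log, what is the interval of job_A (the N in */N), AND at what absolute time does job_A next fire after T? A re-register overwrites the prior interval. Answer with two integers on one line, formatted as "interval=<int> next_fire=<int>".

Op 1: register job_A */14 -> active={job_A:*/14}
Op 2: unregister job_A -> active={}
Op 3: register job_B */4 -> active={job_B:*/4}
Op 4: register job_A */4 -> active={job_A:*/4, job_B:*/4}
Op 5: register job_A */18 -> active={job_A:*/18, job_B:*/4}
Op 6: register job_C */7 -> active={job_A:*/18, job_B:*/4, job_C:*/7}
Op 7: register job_B */14 -> active={job_A:*/18, job_B:*/14, job_C:*/7}
Op 8: unregister job_C -> active={job_A:*/18, job_B:*/14}
Op 9: unregister job_B -> active={job_A:*/18}
Final interval of job_A = 18
Next fire of job_A after T=284: (284//18+1)*18 = 288

Answer: interval=18 next_fire=288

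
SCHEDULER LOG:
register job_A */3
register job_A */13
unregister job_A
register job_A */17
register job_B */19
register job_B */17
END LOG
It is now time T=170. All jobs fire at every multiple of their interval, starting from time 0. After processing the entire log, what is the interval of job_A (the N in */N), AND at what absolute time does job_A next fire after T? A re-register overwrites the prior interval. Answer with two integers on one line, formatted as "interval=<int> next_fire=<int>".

Answer: interval=17 next_fire=187

Derivation:
Op 1: register job_A */3 -> active={job_A:*/3}
Op 2: register job_A */13 -> active={job_A:*/13}
Op 3: unregister job_A -> active={}
Op 4: register job_A */17 -> active={job_A:*/17}
Op 5: register job_B */19 -> active={job_A:*/17, job_B:*/19}
Op 6: register job_B */17 -> active={job_A:*/17, job_B:*/17}
Final interval of job_A = 17
Next fire of job_A after T=170: (170//17+1)*17 = 187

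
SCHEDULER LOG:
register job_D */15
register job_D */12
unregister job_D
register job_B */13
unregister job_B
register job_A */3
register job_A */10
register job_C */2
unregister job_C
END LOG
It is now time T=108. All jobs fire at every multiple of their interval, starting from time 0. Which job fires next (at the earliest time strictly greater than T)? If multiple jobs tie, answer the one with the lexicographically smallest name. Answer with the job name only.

Answer: job_A

Derivation:
Op 1: register job_D */15 -> active={job_D:*/15}
Op 2: register job_D */12 -> active={job_D:*/12}
Op 3: unregister job_D -> active={}
Op 4: register job_B */13 -> active={job_B:*/13}
Op 5: unregister job_B -> active={}
Op 6: register job_A */3 -> active={job_A:*/3}
Op 7: register job_A */10 -> active={job_A:*/10}
Op 8: register job_C */2 -> active={job_A:*/10, job_C:*/2}
Op 9: unregister job_C -> active={job_A:*/10}
  job_A: interval 10, next fire after T=108 is 110
Earliest = 110, winner (lex tiebreak) = job_A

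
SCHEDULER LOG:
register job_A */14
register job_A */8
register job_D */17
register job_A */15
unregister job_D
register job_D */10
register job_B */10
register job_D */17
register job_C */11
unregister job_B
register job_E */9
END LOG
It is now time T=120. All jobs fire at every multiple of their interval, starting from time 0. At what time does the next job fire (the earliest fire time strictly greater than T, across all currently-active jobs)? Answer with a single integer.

Op 1: register job_A */14 -> active={job_A:*/14}
Op 2: register job_A */8 -> active={job_A:*/8}
Op 3: register job_D */17 -> active={job_A:*/8, job_D:*/17}
Op 4: register job_A */15 -> active={job_A:*/15, job_D:*/17}
Op 5: unregister job_D -> active={job_A:*/15}
Op 6: register job_D */10 -> active={job_A:*/15, job_D:*/10}
Op 7: register job_B */10 -> active={job_A:*/15, job_B:*/10, job_D:*/10}
Op 8: register job_D */17 -> active={job_A:*/15, job_B:*/10, job_D:*/17}
Op 9: register job_C */11 -> active={job_A:*/15, job_B:*/10, job_C:*/11, job_D:*/17}
Op 10: unregister job_B -> active={job_A:*/15, job_C:*/11, job_D:*/17}
Op 11: register job_E */9 -> active={job_A:*/15, job_C:*/11, job_D:*/17, job_E:*/9}
  job_A: interval 15, next fire after T=120 is 135
  job_C: interval 11, next fire after T=120 is 121
  job_D: interval 17, next fire after T=120 is 136
  job_E: interval 9, next fire after T=120 is 126
Earliest fire time = 121 (job job_C)

Answer: 121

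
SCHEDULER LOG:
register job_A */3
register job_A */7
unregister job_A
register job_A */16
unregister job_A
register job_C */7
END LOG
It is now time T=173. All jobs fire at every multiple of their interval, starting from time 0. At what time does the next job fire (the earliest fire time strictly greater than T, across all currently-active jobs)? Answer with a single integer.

Answer: 175

Derivation:
Op 1: register job_A */3 -> active={job_A:*/3}
Op 2: register job_A */7 -> active={job_A:*/7}
Op 3: unregister job_A -> active={}
Op 4: register job_A */16 -> active={job_A:*/16}
Op 5: unregister job_A -> active={}
Op 6: register job_C */7 -> active={job_C:*/7}
  job_C: interval 7, next fire after T=173 is 175
Earliest fire time = 175 (job job_C)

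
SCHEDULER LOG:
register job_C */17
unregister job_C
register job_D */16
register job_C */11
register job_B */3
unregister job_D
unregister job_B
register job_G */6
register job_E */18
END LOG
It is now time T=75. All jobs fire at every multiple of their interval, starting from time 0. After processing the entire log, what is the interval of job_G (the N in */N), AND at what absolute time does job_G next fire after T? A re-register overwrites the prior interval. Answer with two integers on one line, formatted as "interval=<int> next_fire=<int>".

Answer: interval=6 next_fire=78

Derivation:
Op 1: register job_C */17 -> active={job_C:*/17}
Op 2: unregister job_C -> active={}
Op 3: register job_D */16 -> active={job_D:*/16}
Op 4: register job_C */11 -> active={job_C:*/11, job_D:*/16}
Op 5: register job_B */3 -> active={job_B:*/3, job_C:*/11, job_D:*/16}
Op 6: unregister job_D -> active={job_B:*/3, job_C:*/11}
Op 7: unregister job_B -> active={job_C:*/11}
Op 8: register job_G */6 -> active={job_C:*/11, job_G:*/6}
Op 9: register job_E */18 -> active={job_C:*/11, job_E:*/18, job_G:*/6}
Final interval of job_G = 6
Next fire of job_G after T=75: (75//6+1)*6 = 78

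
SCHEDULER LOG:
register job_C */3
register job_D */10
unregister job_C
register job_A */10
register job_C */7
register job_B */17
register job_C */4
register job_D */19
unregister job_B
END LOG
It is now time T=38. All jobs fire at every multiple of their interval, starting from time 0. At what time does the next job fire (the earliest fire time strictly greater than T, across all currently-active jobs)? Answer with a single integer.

Op 1: register job_C */3 -> active={job_C:*/3}
Op 2: register job_D */10 -> active={job_C:*/3, job_D:*/10}
Op 3: unregister job_C -> active={job_D:*/10}
Op 4: register job_A */10 -> active={job_A:*/10, job_D:*/10}
Op 5: register job_C */7 -> active={job_A:*/10, job_C:*/7, job_D:*/10}
Op 6: register job_B */17 -> active={job_A:*/10, job_B:*/17, job_C:*/7, job_D:*/10}
Op 7: register job_C */4 -> active={job_A:*/10, job_B:*/17, job_C:*/4, job_D:*/10}
Op 8: register job_D */19 -> active={job_A:*/10, job_B:*/17, job_C:*/4, job_D:*/19}
Op 9: unregister job_B -> active={job_A:*/10, job_C:*/4, job_D:*/19}
  job_A: interval 10, next fire after T=38 is 40
  job_C: interval 4, next fire after T=38 is 40
  job_D: interval 19, next fire after T=38 is 57
Earliest fire time = 40 (job job_A)

Answer: 40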